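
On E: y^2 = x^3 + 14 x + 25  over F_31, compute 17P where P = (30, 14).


k = 17 = 10001_2 (binary, LSB first: 10001)
Double-and-add from P = (30, 14):
  bit 0 = 1: acc = O + (30, 14) = (30, 14)
  bit 1 = 0: acc unchanged = (30, 14)
  bit 2 = 0: acc unchanged = (30, 14)
  bit 3 = 0: acc unchanged = (30, 14)
  bit 4 = 1: acc = (30, 14) + (7, 30) = (29, 19)

17P = (29, 19)


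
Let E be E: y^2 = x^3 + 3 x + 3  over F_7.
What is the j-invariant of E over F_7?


Delta = -16(4 a^3 + 27 b^2) mod 7 = 5
-1728 * (4 a)^3 = -1728 * (4*3)^3 mod 7 = 6
j = 6 * 5^(-1) mod 7 = 4

j = 4 (mod 7)


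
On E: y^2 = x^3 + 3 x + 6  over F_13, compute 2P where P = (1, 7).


Doubling: s = (3 x1^2 + a) / (2 y1)
s = (3*1^2 + 3) / (2*7) mod 13 = 6
x3 = s^2 - 2 x1 mod 13 = 6^2 - 2*1 = 8
y3 = s (x1 - x3) - y1 mod 13 = 6 * (1 - 8) - 7 = 3

2P = (8, 3)


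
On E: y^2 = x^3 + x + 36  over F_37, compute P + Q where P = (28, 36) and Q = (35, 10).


P != Q, so use the chord formula.
s = (y2 - y1) / (x2 - x1) = (11) / (7) mod 37 = 28
x3 = s^2 - x1 - x2 mod 37 = 28^2 - 28 - 35 = 18
y3 = s (x1 - x3) - y1 mod 37 = 28 * (28 - 18) - 36 = 22

P + Q = (18, 22)


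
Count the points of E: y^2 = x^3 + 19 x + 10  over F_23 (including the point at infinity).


For each x in F_23, count y with y^2 = x^3 + 19 x + 10 mod 23:
  x = 3: RHS = 2, y in [5, 18]  -> 2 point(s)
  x = 4: RHS = 12, y in [9, 14]  -> 2 point(s)
  x = 5: RHS = 0, y in [0]  -> 1 point(s)
  x = 6: RHS = 18, y in [8, 15]  -> 2 point(s)
  x = 7: RHS = 3, y in [7, 16]  -> 2 point(s)
  x = 9: RHS = 13, y in [6, 17]  -> 2 point(s)
  x = 10: RHS = 4, y in [2, 21]  -> 2 point(s)
  x = 11: RHS = 9, y in [3, 20]  -> 2 point(s)
  x = 13: RHS = 16, y in [4, 19]  -> 2 point(s)
  x = 15: RHS = 13, y in [6, 17]  -> 2 point(s)
  x = 17: RHS = 2, y in [5, 18]  -> 2 point(s)
  x = 19: RHS = 8, y in [10, 13]  -> 2 point(s)
  x = 20: RHS = 18, y in [8, 15]  -> 2 point(s)
  x = 22: RHS = 13, y in [6, 17]  -> 2 point(s)
Affine points: 27. Add the point at infinity: total = 28.

#E(F_23) = 28


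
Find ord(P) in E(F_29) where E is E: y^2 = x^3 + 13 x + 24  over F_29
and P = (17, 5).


Compute successive multiples of P until we hit O:
  1P = (17, 5)
  2P = (25, 16)
  3P = (12, 20)
  4P = (9, 0)
  5P = (12, 9)
  6P = (25, 13)
  7P = (17, 24)
  8P = O

ord(P) = 8


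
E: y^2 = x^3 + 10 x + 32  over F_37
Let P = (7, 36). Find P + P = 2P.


Doubling: s = (3 x1^2 + a) / (2 y1)
s = (3*7^2 + 10) / (2*36) mod 37 = 14
x3 = s^2 - 2 x1 mod 37 = 14^2 - 2*7 = 34
y3 = s (x1 - x3) - y1 mod 37 = 14 * (7 - 34) - 36 = 30

2P = (34, 30)


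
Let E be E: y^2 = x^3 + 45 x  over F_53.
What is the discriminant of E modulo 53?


4 a^3 + 27 b^2 = 4*45^3 + 27*0^2 = 364500 + 0 = 364500
Delta = -16 * (364500) = -5832000
Delta mod 53 = 14

Delta = 14 (mod 53)


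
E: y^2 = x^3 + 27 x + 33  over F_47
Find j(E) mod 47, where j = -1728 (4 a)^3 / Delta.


Delta = -16(4 a^3 + 27 b^2) mod 47 = 4
-1728 * (4 a)^3 = -1728 * (4*27)^3 mod 47 = 10
j = 10 * 4^(-1) mod 47 = 26

j = 26 (mod 47)


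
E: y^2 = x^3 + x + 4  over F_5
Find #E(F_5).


For each x in F_5, count y with y^2 = x^3 + 1 x + 4 mod 5:
  x = 0: RHS = 4, y in [2, 3]  -> 2 point(s)
  x = 1: RHS = 1, y in [1, 4]  -> 2 point(s)
  x = 2: RHS = 4, y in [2, 3]  -> 2 point(s)
  x = 3: RHS = 4, y in [2, 3]  -> 2 point(s)
Affine points: 8. Add the point at infinity: total = 9.

#E(F_5) = 9


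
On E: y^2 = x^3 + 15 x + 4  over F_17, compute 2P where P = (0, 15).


k = 2 = 10_2 (binary, LSB first: 01)
Double-and-add from P = (0, 15):
  bit 0 = 0: acc unchanged = O
  bit 1 = 1: acc = O + (13, 4) = (13, 4)

2P = (13, 4)


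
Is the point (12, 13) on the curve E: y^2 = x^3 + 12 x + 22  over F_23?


Check whether y^2 = x^3 + 12 x + 22 (mod 23) for (x, y) = (12, 13).
LHS: y^2 = 13^2 mod 23 = 8
RHS: x^3 + 12 x + 22 = 12^3 + 12*12 + 22 mod 23 = 8
LHS = RHS

Yes, on the curve


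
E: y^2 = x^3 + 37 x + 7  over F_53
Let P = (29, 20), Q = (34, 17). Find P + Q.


P != Q, so use the chord formula.
s = (y2 - y1) / (x2 - x1) = (50) / (5) mod 53 = 10
x3 = s^2 - x1 - x2 mod 53 = 10^2 - 29 - 34 = 37
y3 = s (x1 - x3) - y1 mod 53 = 10 * (29 - 37) - 20 = 6

P + Q = (37, 6)


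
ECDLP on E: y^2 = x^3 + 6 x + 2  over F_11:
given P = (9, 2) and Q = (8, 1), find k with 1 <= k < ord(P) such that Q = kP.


Enumerate multiples of P until we hit Q = (8, 1):
  1P = (9, 2)
  2P = (5, 5)
  3P = (1, 3)
  4P = (6, 10)
  5P = (8, 10)
  6P = (3, 5)
  7P = (2, 0)
  8P = (3, 6)
  9P = (8, 1)
Match found at i = 9.

k = 9


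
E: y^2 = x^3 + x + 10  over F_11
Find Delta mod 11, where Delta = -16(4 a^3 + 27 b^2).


4 a^3 + 27 b^2 = 4*1^3 + 27*10^2 = 4 + 2700 = 2704
Delta = -16 * (2704) = -43264
Delta mod 11 = 10

Delta = 10 (mod 11)


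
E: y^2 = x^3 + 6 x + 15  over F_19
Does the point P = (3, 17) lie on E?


Check whether y^2 = x^3 + 6 x + 15 (mod 19) for (x, y) = (3, 17).
LHS: y^2 = 17^2 mod 19 = 4
RHS: x^3 + 6 x + 15 = 3^3 + 6*3 + 15 mod 19 = 3
LHS != RHS

No, not on the curve


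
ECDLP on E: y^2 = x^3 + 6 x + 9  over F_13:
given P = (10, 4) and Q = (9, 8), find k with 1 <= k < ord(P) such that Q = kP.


Enumerate multiples of P until we hit Q = (9, 8):
  1P = (10, 4)
  2P = (9, 5)
  3P = (8, 7)
  4P = (7, 11)
  5P = (0, 3)
  6P = (6, 12)
  7P = (1, 4)
  8P = (2, 9)
  9P = (2, 4)
  10P = (1, 9)
  11P = (6, 1)
  12P = (0, 10)
  13P = (7, 2)
  14P = (8, 6)
  15P = (9, 8)
Match found at i = 15.

k = 15


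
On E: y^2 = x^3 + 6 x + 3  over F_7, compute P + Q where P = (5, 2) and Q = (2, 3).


P != Q, so use the chord formula.
s = (y2 - y1) / (x2 - x1) = (1) / (4) mod 7 = 2
x3 = s^2 - x1 - x2 mod 7 = 2^2 - 5 - 2 = 4
y3 = s (x1 - x3) - y1 mod 7 = 2 * (5 - 4) - 2 = 0

P + Q = (4, 0)


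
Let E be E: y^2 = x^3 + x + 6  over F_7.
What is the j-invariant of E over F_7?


Delta = -16(4 a^3 + 27 b^2) mod 7 = 1
-1728 * (4 a)^3 = -1728 * (4*1)^3 mod 7 = 1
j = 1 * 1^(-1) mod 7 = 1

j = 1 (mod 7)


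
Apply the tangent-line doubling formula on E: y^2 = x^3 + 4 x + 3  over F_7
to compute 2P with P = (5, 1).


Doubling: s = (3 x1^2 + a) / (2 y1)
s = (3*5^2 + 4) / (2*1) mod 7 = 1
x3 = s^2 - 2 x1 mod 7 = 1^2 - 2*5 = 5
y3 = s (x1 - x3) - y1 mod 7 = 1 * (5 - 5) - 1 = 6

2P = (5, 6)


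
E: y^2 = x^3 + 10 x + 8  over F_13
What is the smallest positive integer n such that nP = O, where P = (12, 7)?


Compute successive multiples of P until we hit O:
  1P = (12, 7)
  2P = (2, 6)
  3P = (2, 7)
  4P = (12, 6)
  5P = O

ord(P) = 5


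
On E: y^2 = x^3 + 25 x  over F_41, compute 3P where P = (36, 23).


k = 3 = 11_2 (binary, LSB first: 11)
Double-and-add from P = (36, 23):
  bit 0 = 1: acc = O + (36, 23) = (36, 23)
  bit 1 = 1: acc = (36, 23) + (0, 0) = (36, 18)

3P = (36, 18)


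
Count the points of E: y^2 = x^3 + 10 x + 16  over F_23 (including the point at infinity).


For each x in F_23, count y with y^2 = x^3 + 10 x + 16 mod 23:
  x = 0: RHS = 16, y in [4, 19]  -> 2 point(s)
  x = 1: RHS = 4, y in [2, 21]  -> 2 point(s)
  x = 3: RHS = 4, y in [2, 21]  -> 2 point(s)
  x = 6: RHS = 16, y in [4, 19]  -> 2 point(s)
  x = 10: RHS = 12, y in [9, 14]  -> 2 point(s)
  x = 11: RHS = 8, y in [10, 13]  -> 2 point(s)
  x = 12: RHS = 1, y in [1, 22]  -> 2 point(s)
  x = 14: RHS = 2, y in [5, 18]  -> 2 point(s)
  x = 17: RHS = 16, y in [4, 19]  -> 2 point(s)
  x = 18: RHS = 2, y in [5, 18]  -> 2 point(s)
  x = 19: RHS = 4, y in [2, 21]  -> 2 point(s)
Affine points: 22. Add the point at infinity: total = 23.

#E(F_23) = 23


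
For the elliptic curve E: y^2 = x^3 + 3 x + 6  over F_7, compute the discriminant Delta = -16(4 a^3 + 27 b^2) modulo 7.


4 a^3 + 27 b^2 = 4*3^3 + 27*6^2 = 108 + 972 = 1080
Delta = -16 * (1080) = -17280
Delta mod 7 = 3

Delta = 3 (mod 7)


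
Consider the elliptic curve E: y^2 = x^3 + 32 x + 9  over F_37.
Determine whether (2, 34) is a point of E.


Check whether y^2 = x^3 + 32 x + 9 (mod 37) for (x, y) = (2, 34).
LHS: y^2 = 34^2 mod 37 = 9
RHS: x^3 + 32 x + 9 = 2^3 + 32*2 + 9 mod 37 = 7
LHS != RHS

No, not on the curve


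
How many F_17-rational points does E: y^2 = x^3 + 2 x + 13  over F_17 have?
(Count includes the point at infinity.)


For each x in F_17, count y with y^2 = x^3 + 2 x + 13 mod 17:
  x = 0: RHS = 13, y in [8, 9]  -> 2 point(s)
  x = 1: RHS = 16, y in [4, 13]  -> 2 point(s)
  x = 2: RHS = 8, y in [5, 12]  -> 2 point(s)
  x = 4: RHS = 0, y in [0]  -> 1 point(s)
  x = 7: RHS = 13, y in [8, 9]  -> 2 point(s)
  x = 10: RHS = 13, y in [8, 9]  -> 2 point(s)
  x = 13: RHS = 9, y in [3, 14]  -> 2 point(s)
  x = 15: RHS = 1, y in [1, 16]  -> 2 point(s)
Affine points: 15. Add the point at infinity: total = 16.

#E(F_17) = 16


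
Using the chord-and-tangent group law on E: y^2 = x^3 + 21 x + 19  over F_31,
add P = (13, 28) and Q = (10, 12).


P != Q, so use the chord formula.
s = (y2 - y1) / (x2 - x1) = (15) / (28) mod 31 = 26
x3 = s^2 - x1 - x2 mod 31 = 26^2 - 13 - 10 = 2
y3 = s (x1 - x3) - y1 mod 31 = 26 * (13 - 2) - 28 = 10

P + Q = (2, 10)


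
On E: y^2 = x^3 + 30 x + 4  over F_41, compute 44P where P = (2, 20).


k = 44 = 101100_2 (binary, LSB first: 001101)
Double-and-add from P = (2, 20):
  bit 0 = 0: acc unchanged = O
  bit 1 = 0: acc unchanged = O
  bit 2 = 1: acc = O + (37, 5) = (37, 5)
  bit 3 = 1: acc = (37, 5) + (18, 12) = (26, 19)
  bit 4 = 0: acc unchanged = (26, 19)
  bit 5 = 1: acc = (26, 19) + (3, 11) = (37, 36)

44P = (37, 36)


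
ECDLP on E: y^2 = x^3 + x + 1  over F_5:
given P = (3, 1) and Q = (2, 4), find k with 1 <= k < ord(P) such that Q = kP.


Enumerate multiples of P until we hit Q = (2, 4):
  1P = (3, 1)
  2P = (0, 1)
  3P = (2, 4)
Match found at i = 3.

k = 3


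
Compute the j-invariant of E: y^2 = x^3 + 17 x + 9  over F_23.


Delta = -16(4 a^3 + 27 b^2) mod 23 = 15
-1728 * (4 a)^3 = -1728 * (4*17)^3 mod 23 = 3
j = 3 * 15^(-1) mod 23 = 14

j = 14 (mod 23)


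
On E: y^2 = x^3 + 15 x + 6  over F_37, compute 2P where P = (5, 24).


Doubling: s = (3 x1^2 + a) / (2 y1)
s = (3*5^2 + 15) / (2*24) mod 37 = 25
x3 = s^2 - 2 x1 mod 37 = 25^2 - 2*5 = 23
y3 = s (x1 - x3) - y1 mod 37 = 25 * (5 - 23) - 24 = 7

2P = (23, 7)


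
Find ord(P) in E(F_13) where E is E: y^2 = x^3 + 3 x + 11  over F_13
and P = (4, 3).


Compute successive multiples of P until we hit O:
  1P = (4, 3)
  2P = (9, 0)
  3P = (4, 10)
  4P = O

ord(P) = 4


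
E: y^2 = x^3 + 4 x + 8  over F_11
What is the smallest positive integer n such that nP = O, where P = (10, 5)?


Compute successive multiples of P until we hit O:
  1P = (10, 5)
  2P = (7, 7)
  3P = (3, 5)
  4P = (9, 6)
  5P = (4, 0)
  6P = (9, 5)
  7P = (3, 6)
  8P = (7, 4)
  ... (continuing to 10P)
  10P = O

ord(P) = 10


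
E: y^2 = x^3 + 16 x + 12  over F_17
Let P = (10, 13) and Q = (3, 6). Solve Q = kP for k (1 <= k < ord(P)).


Enumerate multiples of P until we hit Q = (3, 6):
  1P = (10, 13)
  2P = (6, 16)
  3P = (9, 16)
  4P = (7, 12)
  5P = (2, 1)
  6P = (3, 6)
Match found at i = 6.

k = 6


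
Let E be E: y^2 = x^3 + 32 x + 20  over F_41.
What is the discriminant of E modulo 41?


4 a^3 + 27 b^2 = 4*32^3 + 27*20^2 = 131072 + 10800 = 141872
Delta = -16 * (141872) = -2269952
Delta mod 41 = 13

Delta = 13 (mod 41)


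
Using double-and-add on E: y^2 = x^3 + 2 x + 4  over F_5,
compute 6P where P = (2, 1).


k = 6 = 110_2 (binary, LSB first: 011)
Double-and-add from P = (2, 1):
  bit 0 = 0: acc unchanged = O
  bit 1 = 1: acc = O + (0, 3) = (0, 3)
  bit 2 = 1: acc = (0, 3) + (4, 4) = (2, 4)

6P = (2, 4)


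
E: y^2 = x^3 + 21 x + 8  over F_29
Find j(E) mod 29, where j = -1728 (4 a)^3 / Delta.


Delta = -16(4 a^3 + 27 b^2) mod 29 = 16
-1728 * (4 a)^3 = -1728 * (4*21)^3 mod 29 = 24
j = 24 * 16^(-1) mod 29 = 16

j = 16 (mod 29)


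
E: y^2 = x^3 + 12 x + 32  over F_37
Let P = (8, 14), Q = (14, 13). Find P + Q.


P != Q, so use the chord formula.
s = (y2 - y1) / (x2 - x1) = (36) / (6) mod 37 = 6
x3 = s^2 - x1 - x2 mod 37 = 6^2 - 8 - 14 = 14
y3 = s (x1 - x3) - y1 mod 37 = 6 * (8 - 14) - 14 = 24

P + Q = (14, 24)


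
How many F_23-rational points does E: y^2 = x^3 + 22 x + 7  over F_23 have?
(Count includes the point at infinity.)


For each x in F_23, count y with y^2 = x^3 + 22 x + 7 mod 23:
  x = 2: RHS = 13, y in [6, 17]  -> 2 point(s)
  x = 3: RHS = 8, y in [10, 13]  -> 2 point(s)
  x = 5: RHS = 12, y in [9, 14]  -> 2 point(s)
  x = 10: RHS = 8, y in [10, 13]  -> 2 point(s)
  x = 11: RHS = 16, y in [4, 19]  -> 2 point(s)
  x = 13: RHS = 6, y in [11, 12]  -> 2 point(s)
  x = 14: RHS = 0, y in [0]  -> 1 point(s)
  x = 15: RHS = 9, y in [3, 20]  -> 2 point(s)
  x = 16: RHS = 16, y in [4, 19]  -> 2 point(s)
  x = 17: RHS = 4, y in [2, 21]  -> 2 point(s)
  x = 18: RHS = 2, y in [5, 18]  -> 2 point(s)
  x = 19: RHS = 16, y in [4, 19]  -> 2 point(s)
  x = 20: RHS = 6, y in [11, 12]  -> 2 point(s)
  x = 21: RHS = 1, y in [1, 22]  -> 2 point(s)
Affine points: 27. Add the point at infinity: total = 28.

#E(F_23) = 28


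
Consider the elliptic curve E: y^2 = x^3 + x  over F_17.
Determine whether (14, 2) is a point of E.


Check whether y^2 = x^3 + 1 x + 0 (mod 17) for (x, y) = (14, 2).
LHS: y^2 = 2^2 mod 17 = 4
RHS: x^3 + 1 x + 0 = 14^3 + 1*14 + 0 mod 17 = 4
LHS = RHS

Yes, on the curve


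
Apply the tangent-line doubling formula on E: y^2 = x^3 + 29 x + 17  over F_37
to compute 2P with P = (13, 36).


Doubling: s = (3 x1^2 + a) / (2 y1)
s = (3*13^2 + 29) / (2*36) mod 37 = 28
x3 = s^2 - 2 x1 mod 37 = 28^2 - 2*13 = 18
y3 = s (x1 - x3) - y1 mod 37 = 28 * (13 - 18) - 36 = 9

2P = (18, 9)


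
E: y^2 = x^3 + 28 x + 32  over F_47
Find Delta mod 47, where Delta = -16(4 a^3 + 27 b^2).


4 a^3 + 27 b^2 = 4*28^3 + 27*32^2 = 87808 + 27648 = 115456
Delta = -16 * (115456) = -1847296
Delta mod 47 = 39

Delta = 39 (mod 47)


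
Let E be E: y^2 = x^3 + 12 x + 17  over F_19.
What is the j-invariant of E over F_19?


Delta = -16(4 a^3 + 27 b^2) mod 19 = 8
-1728 * (4 a)^3 = -1728 * (4*12)^3 mod 19 = 12
j = 12 * 8^(-1) mod 19 = 11

j = 11 (mod 19)


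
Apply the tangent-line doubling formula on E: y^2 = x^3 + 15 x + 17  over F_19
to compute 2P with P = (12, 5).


Doubling: s = (3 x1^2 + a) / (2 y1)
s = (3*12^2 + 15) / (2*5) mod 19 = 1
x3 = s^2 - 2 x1 mod 19 = 1^2 - 2*12 = 15
y3 = s (x1 - x3) - y1 mod 19 = 1 * (12 - 15) - 5 = 11

2P = (15, 11)


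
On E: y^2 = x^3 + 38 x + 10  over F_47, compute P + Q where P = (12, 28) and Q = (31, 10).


P != Q, so use the chord formula.
s = (y2 - y1) / (x2 - x1) = (29) / (19) mod 47 = 4
x3 = s^2 - x1 - x2 mod 47 = 4^2 - 12 - 31 = 20
y3 = s (x1 - x3) - y1 mod 47 = 4 * (12 - 20) - 28 = 34

P + Q = (20, 34)


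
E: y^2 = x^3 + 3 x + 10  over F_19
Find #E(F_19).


For each x in F_19, count y with y^2 = x^3 + 3 x + 10 mod 19:
  x = 2: RHS = 5, y in [9, 10]  -> 2 point(s)
  x = 5: RHS = 17, y in [6, 13]  -> 2 point(s)
  x = 6: RHS = 16, y in [4, 15]  -> 2 point(s)
  x = 9: RHS = 6, y in [5, 14]  -> 2 point(s)
  x = 11: RHS = 6, y in [5, 14]  -> 2 point(s)
  x = 12: RHS = 7, y in [8, 11]  -> 2 point(s)
  x = 13: RHS = 4, y in [2, 17]  -> 2 point(s)
  x = 18: RHS = 6, y in [5, 14]  -> 2 point(s)
Affine points: 16. Add the point at infinity: total = 17.

#E(F_19) = 17


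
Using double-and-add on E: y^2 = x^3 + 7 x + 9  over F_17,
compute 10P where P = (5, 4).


k = 10 = 1010_2 (binary, LSB first: 0101)
Double-and-add from P = (5, 4):
  bit 0 = 0: acc unchanged = O
  bit 1 = 1: acc = O + (9, 6) = (9, 6)
  bit 2 = 0: acc unchanged = (9, 6)
  bit 3 = 1: acc = (9, 6) + (16, 1) = (5, 13)

10P = (5, 13)


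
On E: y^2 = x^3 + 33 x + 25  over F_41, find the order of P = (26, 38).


Compute successive multiples of P until we hit O:
  1P = (26, 38)
  2P = (14, 22)
  3P = (21, 37)
  4P = (17, 13)
  5P = (29, 22)
  6P = (19, 34)
  7P = (39, 19)
  8P = (40, 14)
  ... (continuing to 42P)
  42P = O

ord(P) = 42


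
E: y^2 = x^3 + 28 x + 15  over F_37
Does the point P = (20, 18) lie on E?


Check whether y^2 = x^3 + 28 x + 15 (mod 37) for (x, y) = (20, 18).
LHS: y^2 = 18^2 mod 37 = 28
RHS: x^3 + 28 x + 15 = 20^3 + 28*20 + 15 mod 37 = 28
LHS = RHS

Yes, on the curve


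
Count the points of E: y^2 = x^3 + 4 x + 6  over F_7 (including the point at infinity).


For each x in F_7, count y with y^2 = x^3 + 4 x + 6 mod 7:
  x = 1: RHS = 4, y in [2, 5]  -> 2 point(s)
  x = 2: RHS = 1, y in [1, 6]  -> 2 point(s)
  x = 4: RHS = 2, y in [3, 4]  -> 2 point(s)
  x = 5: RHS = 4, y in [2, 5]  -> 2 point(s)
  x = 6: RHS = 1, y in [1, 6]  -> 2 point(s)
Affine points: 10. Add the point at infinity: total = 11.

#E(F_7) = 11


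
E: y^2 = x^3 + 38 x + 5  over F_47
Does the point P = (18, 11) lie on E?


Check whether y^2 = x^3 + 38 x + 5 (mod 47) for (x, y) = (18, 11).
LHS: y^2 = 11^2 mod 47 = 27
RHS: x^3 + 38 x + 5 = 18^3 + 38*18 + 5 mod 47 = 35
LHS != RHS

No, not on the curve


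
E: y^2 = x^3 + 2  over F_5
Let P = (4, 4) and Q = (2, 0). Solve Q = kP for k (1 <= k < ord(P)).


Enumerate multiples of P until we hit Q = (2, 0):
  1P = (4, 4)
  2P = (3, 2)
  3P = (2, 0)
Match found at i = 3.

k = 3


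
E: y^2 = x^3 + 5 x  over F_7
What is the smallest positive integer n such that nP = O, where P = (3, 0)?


Compute successive multiples of P until we hit O:
  1P = (3, 0)
  2P = O

ord(P) = 2


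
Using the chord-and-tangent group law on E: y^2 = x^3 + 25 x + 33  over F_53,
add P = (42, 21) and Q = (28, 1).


P != Q, so use the chord formula.
s = (y2 - y1) / (x2 - x1) = (33) / (39) mod 53 = 9
x3 = s^2 - x1 - x2 mod 53 = 9^2 - 42 - 28 = 11
y3 = s (x1 - x3) - y1 mod 53 = 9 * (42 - 11) - 21 = 46

P + Q = (11, 46)


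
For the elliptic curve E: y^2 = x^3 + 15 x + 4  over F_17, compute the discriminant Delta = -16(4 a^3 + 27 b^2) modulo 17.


4 a^3 + 27 b^2 = 4*15^3 + 27*4^2 = 13500 + 432 = 13932
Delta = -16 * (13932) = -222912
Delta mod 17 = 9

Delta = 9 (mod 17)


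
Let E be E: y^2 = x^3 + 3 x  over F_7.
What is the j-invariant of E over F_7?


Delta = -16(4 a^3 + 27 b^2) mod 7 = 1
-1728 * (4 a)^3 = -1728 * (4*3)^3 mod 7 = 6
j = 6 * 1^(-1) mod 7 = 6

j = 6 (mod 7)


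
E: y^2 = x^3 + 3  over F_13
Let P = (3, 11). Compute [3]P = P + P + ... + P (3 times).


k = 3 = 11_2 (binary, LSB first: 11)
Double-and-add from P = (3, 11):
  bit 0 = 1: acc = O + (3, 11) = (3, 11)
  bit 1 = 1: acc = (3, 11) + (3, 2) = O

3P = O


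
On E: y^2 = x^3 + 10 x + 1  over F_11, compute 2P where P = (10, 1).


Doubling: s = (3 x1^2 + a) / (2 y1)
s = (3*10^2 + 10) / (2*1) mod 11 = 1
x3 = s^2 - 2 x1 mod 11 = 1^2 - 2*10 = 3
y3 = s (x1 - x3) - y1 mod 11 = 1 * (10 - 3) - 1 = 6

2P = (3, 6)


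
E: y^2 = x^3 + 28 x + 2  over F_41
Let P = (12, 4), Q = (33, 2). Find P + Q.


P != Q, so use the chord formula.
s = (y2 - y1) / (x2 - x1) = (39) / (21) mod 41 = 37
x3 = s^2 - x1 - x2 mod 41 = 37^2 - 12 - 33 = 12
y3 = s (x1 - x3) - y1 mod 41 = 37 * (12 - 12) - 4 = 37

P + Q = (12, 37)


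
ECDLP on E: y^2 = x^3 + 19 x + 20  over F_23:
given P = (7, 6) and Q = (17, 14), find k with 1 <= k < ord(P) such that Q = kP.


Enumerate multiples of P until we hit Q = (17, 14):
  1P = (7, 6)
  2P = (17, 9)
  3P = (3, 9)
  4P = (15, 0)
  5P = (3, 14)
  6P = (17, 14)
Match found at i = 6.

k = 6


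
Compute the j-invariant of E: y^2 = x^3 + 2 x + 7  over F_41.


Delta = -16(4 a^3 + 27 b^2) mod 41 = 9
-1728 * (4 a)^3 = -1728 * (4*2)^3 mod 41 = 3
j = 3 * 9^(-1) mod 41 = 14

j = 14 (mod 41)


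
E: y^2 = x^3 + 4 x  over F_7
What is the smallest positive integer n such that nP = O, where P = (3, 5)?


Compute successive multiples of P until we hit O:
  1P = (3, 5)
  2P = (2, 3)
  3P = (6, 3)
  4P = (0, 0)
  5P = (6, 4)
  6P = (2, 4)
  7P = (3, 2)
  8P = O

ord(P) = 8


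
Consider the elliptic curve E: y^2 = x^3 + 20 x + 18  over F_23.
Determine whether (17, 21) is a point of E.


Check whether y^2 = x^3 + 20 x + 18 (mod 23) for (x, y) = (17, 21).
LHS: y^2 = 21^2 mod 23 = 4
RHS: x^3 + 20 x + 18 = 17^3 + 20*17 + 18 mod 23 = 4
LHS = RHS

Yes, on the curve


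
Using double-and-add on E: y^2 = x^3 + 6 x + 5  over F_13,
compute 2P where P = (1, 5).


k = 2 = 10_2 (binary, LSB first: 01)
Double-and-add from P = (1, 5):
  bit 0 = 0: acc unchanged = O
  bit 1 = 1: acc = O + (7, 0) = (7, 0)

2P = (7, 0)


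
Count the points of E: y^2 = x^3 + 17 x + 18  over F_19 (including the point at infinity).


For each x in F_19, count y with y^2 = x^3 + 17 x + 18 mod 19:
  x = 1: RHS = 17, y in [6, 13]  -> 2 point(s)
  x = 3: RHS = 1, y in [1, 18]  -> 2 point(s)
  x = 4: RHS = 17, y in [6, 13]  -> 2 point(s)
  x = 5: RHS = 0, y in [0]  -> 1 point(s)
  x = 7: RHS = 5, y in [9, 10]  -> 2 point(s)
  x = 8: RHS = 1, y in [1, 18]  -> 2 point(s)
  x = 9: RHS = 7, y in [8, 11]  -> 2 point(s)
  x = 11: RHS = 16, y in [4, 15]  -> 2 point(s)
  x = 13: RHS = 4, y in [2, 17]  -> 2 point(s)
  x = 14: RHS = 17, y in [6, 13]  -> 2 point(s)
  x = 15: RHS = 0, y in [0]  -> 1 point(s)
  x = 16: RHS = 16, y in [4, 15]  -> 2 point(s)
  x = 18: RHS = 0, y in [0]  -> 1 point(s)
Affine points: 23. Add the point at infinity: total = 24.

#E(F_19) = 24


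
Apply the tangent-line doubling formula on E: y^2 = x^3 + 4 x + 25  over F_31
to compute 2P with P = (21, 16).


Doubling: s = (3 x1^2 + a) / (2 y1)
s = (3*21^2 + 4) / (2*16) mod 31 = 25
x3 = s^2 - 2 x1 mod 31 = 25^2 - 2*21 = 25
y3 = s (x1 - x3) - y1 mod 31 = 25 * (21 - 25) - 16 = 8

2P = (25, 8)


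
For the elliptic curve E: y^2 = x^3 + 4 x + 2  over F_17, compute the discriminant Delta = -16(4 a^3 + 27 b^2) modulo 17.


4 a^3 + 27 b^2 = 4*4^3 + 27*2^2 = 256 + 108 = 364
Delta = -16 * (364) = -5824
Delta mod 17 = 7

Delta = 7 (mod 17)


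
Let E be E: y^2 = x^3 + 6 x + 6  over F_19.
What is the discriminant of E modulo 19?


4 a^3 + 27 b^2 = 4*6^3 + 27*6^2 = 864 + 972 = 1836
Delta = -16 * (1836) = -29376
Delta mod 19 = 17

Delta = 17 (mod 19)


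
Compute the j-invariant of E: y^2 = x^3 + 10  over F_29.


Delta = -16(4 a^3 + 27 b^2) mod 29 = 10
-1728 * (4 a)^3 = -1728 * (4*0)^3 mod 29 = 0
j = 0 * 10^(-1) mod 29 = 0

j = 0 (mod 29)


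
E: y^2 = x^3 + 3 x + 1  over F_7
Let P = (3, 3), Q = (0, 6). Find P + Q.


P != Q, so use the chord formula.
s = (y2 - y1) / (x2 - x1) = (3) / (4) mod 7 = 6
x3 = s^2 - x1 - x2 mod 7 = 6^2 - 3 - 0 = 5
y3 = s (x1 - x3) - y1 mod 7 = 6 * (3 - 5) - 3 = 6

P + Q = (5, 6)


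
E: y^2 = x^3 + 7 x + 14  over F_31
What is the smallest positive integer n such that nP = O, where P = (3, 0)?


Compute successive multiples of P until we hit O:
  1P = (3, 0)
  2P = O

ord(P) = 2


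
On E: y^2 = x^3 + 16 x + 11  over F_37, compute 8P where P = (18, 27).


k = 8 = 1000_2 (binary, LSB first: 0001)
Double-and-add from P = (18, 27):
  bit 0 = 0: acc unchanged = O
  bit 1 = 0: acc unchanged = O
  bit 2 = 0: acc unchanged = O
  bit 3 = 1: acc = O + (3, 7) = (3, 7)

8P = (3, 7)


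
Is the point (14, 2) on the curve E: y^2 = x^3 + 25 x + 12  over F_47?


Check whether y^2 = x^3 + 25 x + 12 (mod 47) for (x, y) = (14, 2).
LHS: y^2 = 2^2 mod 47 = 4
RHS: x^3 + 25 x + 12 = 14^3 + 25*14 + 12 mod 47 = 4
LHS = RHS

Yes, on the curve


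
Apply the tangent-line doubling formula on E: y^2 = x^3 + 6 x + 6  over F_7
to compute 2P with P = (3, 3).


Doubling: s = (3 x1^2 + a) / (2 y1)
s = (3*3^2 + 6) / (2*3) mod 7 = 2
x3 = s^2 - 2 x1 mod 7 = 2^2 - 2*3 = 5
y3 = s (x1 - x3) - y1 mod 7 = 2 * (3 - 5) - 3 = 0

2P = (5, 0)


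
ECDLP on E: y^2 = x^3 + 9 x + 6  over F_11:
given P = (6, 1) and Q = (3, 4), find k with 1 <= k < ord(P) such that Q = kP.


Enumerate multiples of P until we hit Q = (3, 4):
  1P = (6, 1)
  2P = (3, 4)
Match found at i = 2.

k = 2


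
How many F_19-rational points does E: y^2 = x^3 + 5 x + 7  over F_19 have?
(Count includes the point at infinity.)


For each x in F_19, count y with y^2 = x^3 + 5 x + 7 mod 19:
  x = 0: RHS = 7, y in [8, 11]  -> 2 point(s)
  x = 2: RHS = 6, y in [5, 14]  -> 2 point(s)
  x = 3: RHS = 11, y in [7, 12]  -> 2 point(s)
  x = 5: RHS = 5, y in [9, 10]  -> 2 point(s)
  x = 6: RHS = 6, y in [5, 14]  -> 2 point(s)
  x = 7: RHS = 5, y in [9, 10]  -> 2 point(s)
  x = 11: RHS = 6, y in [5, 14]  -> 2 point(s)
  x = 12: RHS = 9, y in [3, 16]  -> 2 point(s)
  x = 14: RHS = 9, y in [3, 16]  -> 2 point(s)
  x = 18: RHS = 1, y in [1, 18]  -> 2 point(s)
Affine points: 20. Add the point at infinity: total = 21.

#E(F_19) = 21


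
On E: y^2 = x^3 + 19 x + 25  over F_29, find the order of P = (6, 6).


Compute successive multiples of P until we hit O:
  1P = (6, 6)
  2P = (12, 3)
  3P = (4, 22)
  4P = (25, 1)
  5P = (20, 16)
  6P = (26, 17)
  7P = (1, 4)
  8P = (21, 17)
  ... (continuing to 39P)
  39P = O

ord(P) = 39


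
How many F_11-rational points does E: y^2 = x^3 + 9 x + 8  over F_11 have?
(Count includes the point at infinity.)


For each x in F_11, count y with y^2 = x^3 + 9 x + 8 mod 11:
  x = 2: RHS = 1, y in [1, 10]  -> 2 point(s)
  x = 4: RHS = 9, y in [3, 8]  -> 2 point(s)
  x = 6: RHS = 3, y in [5, 6]  -> 2 point(s)
  x = 8: RHS = 9, y in [3, 8]  -> 2 point(s)
  x = 9: RHS = 4, y in [2, 9]  -> 2 point(s)
  x = 10: RHS = 9, y in [3, 8]  -> 2 point(s)
Affine points: 12. Add the point at infinity: total = 13.

#E(F_11) = 13


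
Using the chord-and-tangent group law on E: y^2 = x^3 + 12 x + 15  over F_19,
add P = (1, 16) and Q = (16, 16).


P != Q, so use the chord formula.
s = (y2 - y1) / (x2 - x1) = (0) / (15) mod 19 = 0
x3 = s^2 - x1 - x2 mod 19 = 0^2 - 1 - 16 = 2
y3 = s (x1 - x3) - y1 mod 19 = 0 * (1 - 2) - 16 = 3

P + Q = (2, 3)


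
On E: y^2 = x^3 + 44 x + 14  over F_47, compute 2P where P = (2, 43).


Doubling: s = (3 x1^2 + a) / (2 y1)
s = (3*2^2 + 44) / (2*43) mod 47 = 40
x3 = s^2 - 2 x1 mod 47 = 40^2 - 2*2 = 45
y3 = s (x1 - x3) - y1 mod 47 = 40 * (2 - 45) - 43 = 23

2P = (45, 23)


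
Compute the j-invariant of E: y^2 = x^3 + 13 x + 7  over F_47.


Delta = -16(4 a^3 + 27 b^2) mod 47 = 45
-1728 * (4 a)^3 = -1728 * (4*13)^3 mod 47 = 12
j = 12 * 45^(-1) mod 47 = 41

j = 41 (mod 47)


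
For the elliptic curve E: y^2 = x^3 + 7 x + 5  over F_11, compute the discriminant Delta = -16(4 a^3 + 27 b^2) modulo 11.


4 a^3 + 27 b^2 = 4*7^3 + 27*5^2 = 1372 + 675 = 2047
Delta = -16 * (2047) = -32752
Delta mod 11 = 6

Delta = 6 (mod 11)


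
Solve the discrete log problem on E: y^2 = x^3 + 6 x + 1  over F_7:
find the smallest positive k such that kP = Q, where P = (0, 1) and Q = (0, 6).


Enumerate multiples of P until we hit Q = (0, 6):
  1P = (0, 1)
  2P = (2, 0)
  3P = (0, 6)
Match found at i = 3.

k = 3


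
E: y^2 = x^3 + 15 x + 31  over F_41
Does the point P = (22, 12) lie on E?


Check whether y^2 = x^3 + 15 x + 31 (mod 41) for (x, y) = (22, 12).
LHS: y^2 = 12^2 mod 41 = 21
RHS: x^3 + 15 x + 31 = 22^3 + 15*22 + 31 mod 41 = 21
LHS = RHS

Yes, on the curve


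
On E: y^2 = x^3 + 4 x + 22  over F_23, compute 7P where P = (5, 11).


k = 7 = 111_2 (binary, LSB first: 111)
Double-and-add from P = (5, 11):
  bit 0 = 1: acc = O + (5, 11) = (5, 11)
  bit 1 = 1: acc = (5, 11) + (21, 11) = (20, 12)
  bit 2 = 1: acc = (20, 12) + (7, 18) = (12, 2)

7P = (12, 2)


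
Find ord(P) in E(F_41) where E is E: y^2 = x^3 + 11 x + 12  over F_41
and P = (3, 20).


Compute successive multiples of P until we hit O:
  1P = (3, 20)
  2P = (3, 21)
  3P = O

ord(P) = 3


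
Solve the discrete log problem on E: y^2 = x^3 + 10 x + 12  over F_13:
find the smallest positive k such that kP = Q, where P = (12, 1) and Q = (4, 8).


Enumerate multiples of P until we hit Q = (4, 8):
  1P = (12, 1)
  2P = (2, 12)
  3P = (11, 7)
  4P = (0, 5)
  5P = (4, 5)
  6P = (7, 3)
  7P = (3, 11)
  8P = (1, 7)
  9P = (9, 8)
  10P = (9, 5)
  11P = (1, 6)
  12P = (3, 2)
  13P = (7, 10)
  14P = (4, 8)
Match found at i = 14.

k = 14


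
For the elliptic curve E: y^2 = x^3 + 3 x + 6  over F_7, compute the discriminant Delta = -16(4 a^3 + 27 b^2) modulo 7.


4 a^3 + 27 b^2 = 4*3^3 + 27*6^2 = 108 + 972 = 1080
Delta = -16 * (1080) = -17280
Delta mod 7 = 3

Delta = 3 (mod 7)


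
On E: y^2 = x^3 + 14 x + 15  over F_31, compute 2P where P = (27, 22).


Doubling: s = (3 x1^2 + a) / (2 y1)
s = (3*27^2 + 14) / (2*22) mod 31 = 0
x3 = s^2 - 2 x1 mod 31 = 0^2 - 2*27 = 8
y3 = s (x1 - x3) - y1 mod 31 = 0 * (27 - 8) - 22 = 9

2P = (8, 9)


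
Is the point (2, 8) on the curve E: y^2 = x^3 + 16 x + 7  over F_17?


Check whether y^2 = x^3 + 16 x + 7 (mod 17) for (x, y) = (2, 8).
LHS: y^2 = 8^2 mod 17 = 13
RHS: x^3 + 16 x + 7 = 2^3 + 16*2 + 7 mod 17 = 13
LHS = RHS

Yes, on the curve


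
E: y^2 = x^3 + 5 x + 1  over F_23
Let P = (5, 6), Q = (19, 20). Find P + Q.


P != Q, so use the chord formula.
s = (y2 - y1) / (x2 - x1) = (14) / (14) mod 23 = 1
x3 = s^2 - x1 - x2 mod 23 = 1^2 - 5 - 19 = 0
y3 = s (x1 - x3) - y1 mod 23 = 1 * (5 - 0) - 6 = 22

P + Q = (0, 22)


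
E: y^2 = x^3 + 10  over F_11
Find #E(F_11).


For each x in F_11, count y with y^2 = x^3 + 0 x + 10 mod 11:
  x = 1: RHS = 0, y in [0]  -> 1 point(s)
  x = 3: RHS = 4, y in [2, 9]  -> 2 point(s)
  x = 5: RHS = 3, y in [5, 6]  -> 2 point(s)
  x = 7: RHS = 1, y in [1, 10]  -> 2 point(s)
  x = 8: RHS = 5, y in [4, 7]  -> 2 point(s)
  x = 10: RHS = 9, y in [3, 8]  -> 2 point(s)
Affine points: 11. Add the point at infinity: total = 12.

#E(F_11) = 12


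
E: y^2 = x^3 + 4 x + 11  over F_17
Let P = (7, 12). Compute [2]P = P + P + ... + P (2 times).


k = 2 = 10_2 (binary, LSB first: 01)
Double-and-add from P = (7, 12):
  bit 0 = 0: acc unchanged = O
  bit 1 = 1: acc = O + (1, 13) = (1, 13)

2P = (1, 13)


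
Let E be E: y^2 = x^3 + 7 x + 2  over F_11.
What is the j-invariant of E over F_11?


Delta = -16(4 a^3 + 27 b^2) mod 11 = 3
-1728 * (4 a)^3 = -1728 * (4*7)^3 mod 11 = 4
j = 4 * 3^(-1) mod 11 = 5

j = 5 (mod 11)


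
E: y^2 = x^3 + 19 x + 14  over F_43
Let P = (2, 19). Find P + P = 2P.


Doubling: s = (3 x1^2 + a) / (2 y1)
s = (3*2^2 + 19) / (2*19) mod 43 = 11
x3 = s^2 - 2 x1 mod 43 = 11^2 - 2*2 = 31
y3 = s (x1 - x3) - y1 mod 43 = 11 * (2 - 31) - 19 = 6

2P = (31, 6)


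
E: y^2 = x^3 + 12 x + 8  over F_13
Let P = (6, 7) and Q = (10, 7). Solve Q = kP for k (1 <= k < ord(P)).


Enumerate multiples of P until we hit Q = (10, 7):
  1P = (6, 7)
  2P = (10, 7)
Match found at i = 2.

k = 2


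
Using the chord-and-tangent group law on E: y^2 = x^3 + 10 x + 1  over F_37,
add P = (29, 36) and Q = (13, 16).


P != Q, so use the chord formula.
s = (y2 - y1) / (x2 - x1) = (17) / (21) mod 37 = 29
x3 = s^2 - x1 - x2 mod 37 = 29^2 - 29 - 13 = 22
y3 = s (x1 - x3) - y1 mod 37 = 29 * (29 - 22) - 36 = 19

P + Q = (22, 19)


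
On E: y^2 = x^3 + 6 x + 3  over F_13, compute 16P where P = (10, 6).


k = 16 = 10000_2 (binary, LSB first: 00001)
Double-and-add from P = (10, 6):
  bit 0 = 0: acc unchanged = O
  bit 1 = 0: acc unchanged = O
  bit 2 = 0: acc unchanged = O
  bit 3 = 0: acc unchanged = O
  bit 4 = 1: acc = O + (3, 3) = (3, 3)

16P = (3, 3)


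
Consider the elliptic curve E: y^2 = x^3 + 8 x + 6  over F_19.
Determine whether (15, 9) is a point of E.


Check whether y^2 = x^3 + 8 x + 6 (mod 19) for (x, y) = (15, 9).
LHS: y^2 = 9^2 mod 19 = 5
RHS: x^3 + 8 x + 6 = 15^3 + 8*15 + 6 mod 19 = 5
LHS = RHS

Yes, on the curve


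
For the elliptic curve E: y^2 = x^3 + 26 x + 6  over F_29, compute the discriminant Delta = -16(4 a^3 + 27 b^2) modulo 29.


4 a^3 + 27 b^2 = 4*26^3 + 27*6^2 = 70304 + 972 = 71276
Delta = -16 * (71276) = -1140416
Delta mod 29 = 9

Delta = 9 (mod 29)


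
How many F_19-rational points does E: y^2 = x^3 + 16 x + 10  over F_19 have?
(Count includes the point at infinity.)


For each x in F_19, count y with y^2 = x^3 + 16 x + 10 mod 19:
  x = 3: RHS = 9, y in [3, 16]  -> 2 point(s)
  x = 4: RHS = 5, y in [9, 10]  -> 2 point(s)
  x = 5: RHS = 6, y in [5, 14]  -> 2 point(s)
  x = 7: RHS = 9, y in [3, 16]  -> 2 point(s)
  x = 8: RHS = 4, y in [2, 17]  -> 2 point(s)
  x = 9: RHS = 9, y in [3, 16]  -> 2 point(s)
  x = 10: RHS = 11, y in [7, 12]  -> 2 point(s)
  x = 11: RHS = 16, y in [4, 15]  -> 2 point(s)
  x = 12: RHS = 11, y in [7, 12]  -> 2 point(s)
  x = 16: RHS = 11, y in [7, 12]  -> 2 point(s)
Affine points: 20. Add the point at infinity: total = 21.

#E(F_19) = 21


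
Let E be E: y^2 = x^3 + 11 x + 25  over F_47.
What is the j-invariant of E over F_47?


Delta = -16(4 a^3 + 27 b^2) mod 47 = 42
-1728 * (4 a)^3 = -1728 * (4*11)^3 mod 47 = 32
j = 32 * 42^(-1) mod 47 = 3

j = 3 (mod 47)


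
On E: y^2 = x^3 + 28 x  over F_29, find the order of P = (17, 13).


Compute successive multiples of P until we hit O:
  1P = (17, 13)
  2P = (0, 0)
  3P = (17, 16)
  4P = O

ord(P) = 4


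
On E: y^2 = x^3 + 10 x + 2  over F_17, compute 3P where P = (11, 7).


k = 3 = 11_2 (binary, LSB first: 11)
Double-and-add from P = (11, 7):
  bit 0 = 1: acc = O + (11, 7) = (11, 7)
  bit 1 = 1: acc = (11, 7) + (14, 9) = (0, 6)

3P = (0, 6)


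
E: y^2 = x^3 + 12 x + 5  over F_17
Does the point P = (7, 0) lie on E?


Check whether y^2 = x^3 + 12 x + 5 (mod 17) for (x, y) = (7, 0).
LHS: y^2 = 0^2 mod 17 = 0
RHS: x^3 + 12 x + 5 = 7^3 + 12*7 + 5 mod 17 = 7
LHS != RHS

No, not on the curve


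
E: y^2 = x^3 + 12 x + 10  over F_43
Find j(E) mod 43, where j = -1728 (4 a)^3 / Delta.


Delta = -16(4 a^3 + 27 b^2) mod 43 = 19
-1728 * (4 a)^3 = -1728 * (4*12)^3 mod 43 = 32
j = 32 * 19^(-1) mod 43 = 13

j = 13 (mod 43)


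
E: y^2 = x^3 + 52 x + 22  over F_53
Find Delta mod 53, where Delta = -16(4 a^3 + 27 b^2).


4 a^3 + 27 b^2 = 4*52^3 + 27*22^2 = 562432 + 13068 = 575500
Delta = -16 * (575500) = -9208000
Delta mod 53 = 8

Delta = 8 (mod 53)


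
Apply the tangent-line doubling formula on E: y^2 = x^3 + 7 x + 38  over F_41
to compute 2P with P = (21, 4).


Doubling: s = (3 x1^2 + a) / (2 y1)
s = (3*21^2 + 7) / (2*4) mod 41 = 33
x3 = s^2 - 2 x1 mod 41 = 33^2 - 2*21 = 22
y3 = s (x1 - x3) - y1 mod 41 = 33 * (21 - 22) - 4 = 4

2P = (22, 4)


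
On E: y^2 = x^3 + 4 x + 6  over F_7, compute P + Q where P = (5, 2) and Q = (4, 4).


P != Q, so use the chord formula.
s = (y2 - y1) / (x2 - x1) = (2) / (6) mod 7 = 5
x3 = s^2 - x1 - x2 mod 7 = 5^2 - 5 - 4 = 2
y3 = s (x1 - x3) - y1 mod 7 = 5 * (5 - 2) - 2 = 6

P + Q = (2, 6)


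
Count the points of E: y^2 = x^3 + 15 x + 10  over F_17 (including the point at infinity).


For each x in F_17, count y with y^2 = x^3 + 15 x + 10 mod 17:
  x = 1: RHS = 9, y in [3, 14]  -> 2 point(s)
  x = 4: RHS = 15, y in [7, 10]  -> 2 point(s)
  x = 7: RHS = 16, y in [4, 13]  -> 2 point(s)
  x = 8: RHS = 13, y in [8, 9]  -> 2 point(s)
  x = 10: RHS = 4, y in [2, 15]  -> 2 point(s)
Affine points: 10. Add the point at infinity: total = 11.

#E(F_17) = 11


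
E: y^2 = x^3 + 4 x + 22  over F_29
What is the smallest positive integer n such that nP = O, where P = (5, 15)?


Compute successive multiples of P until we hit O:
  1P = (5, 15)
  2P = (25, 0)
  3P = (5, 14)
  4P = O

ord(P) = 4


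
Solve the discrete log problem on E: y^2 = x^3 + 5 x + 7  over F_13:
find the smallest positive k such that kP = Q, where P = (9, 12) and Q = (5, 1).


Enumerate multiples of P until we hit Q = (5, 1):
  1P = (9, 12)
  2P = (5, 12)
  3P = (12, 1)
  4P = (4, 0)
  5P = (12, 12)
  6P = (5, 1)
Match found at i = 6.

k = 6


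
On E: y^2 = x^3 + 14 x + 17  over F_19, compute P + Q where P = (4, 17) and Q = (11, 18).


P != Q, so use the chord formula.
s = (y2 - y1) / (x2 - x1) = (1) / (7) mod 19 = 11
x3 = s^2 - x1 - x2 mod 19 = 11^2 - 4 - 11 = 11
y3 = s (x1 - x3) - y1 mod 19 = 11 * (4 - 11) - 17 = 1

P + Q = (11, 1)


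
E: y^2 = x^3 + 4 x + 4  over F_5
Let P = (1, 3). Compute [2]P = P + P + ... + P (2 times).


k = 2 = 10_2 (binary, LSB first: 01)
Double-and-add from P = (1, 3):
  bit 0 = 0: acc unchanged = O
  bit 1 = 1: acc = O + (2, 0) = (2, 0)

2P = (2, 0)


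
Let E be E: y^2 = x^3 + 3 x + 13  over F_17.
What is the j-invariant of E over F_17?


Delta = -16(4 a^3 + 27 b^2) mod 17 = 13
-1728 * (4 a)^3 = -1728 * (4*3)^3 mod 17 = 15
j = 15 * 13^(-1) mod 17 = 9

j = 9 (mod 17)


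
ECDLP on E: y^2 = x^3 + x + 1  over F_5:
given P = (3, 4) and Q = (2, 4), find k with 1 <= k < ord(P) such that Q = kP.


Enumerate multiples of P until we hit Q = (2, 4):
  1P = (3, 4)
  2P = (0, 4)
  3P = (2, 1)
  4P = (4, 3)
  5P = (4, 2)
  6P = (2, 4)
Match found at i = 6.

k = 6


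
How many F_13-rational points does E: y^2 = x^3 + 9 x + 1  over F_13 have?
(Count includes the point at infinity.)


For each x in F_13, count y with y^2 = x^3 + 9 x + 1 mod 13:
  x = 0: RHS = 1, y in [1, 12]  -> 2 point(s)
  x = 2: RHS = 1, y in [1, 12]  -> 2 point(s)
  x = 3: RHS = 3, y in [4, 9]  -> 2 point(s)
  x = 4: RHS = 10, y in [6, 7]  -> 2 point(s)
  x = 7: RHS = 4, y in [2, 11]  -> 2 point(s)
  x = 8: RHS = 0, y in [0]  -> 1 point(s)
  x = 10: RHS = 12, y in [5, 8]  -> 2 point(s)
  x = 11: RHS = 1, y in [1, 12]  -> 2 point(s)
  x = 12: RHS = 4, y in [2, 11]  -> 2 point(s)
Affine points: 17. Add the point at infinity: total = 18.

#E(F_13) = 18


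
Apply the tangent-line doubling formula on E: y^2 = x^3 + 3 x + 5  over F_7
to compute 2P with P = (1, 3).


Doubling: s = (3 x1^2 + a) / (2 y1)
s = (3*1^2 + 3) / (2*3) mod 7 = 1
x3 = s^2 - 2 x1 mod 7 = 1^2 - 2*1 = 6
y3 = s (x1 - x3) - y1 mod 7 = 1 * (1 - 6) - 3 = 6

2P = (6, 6)


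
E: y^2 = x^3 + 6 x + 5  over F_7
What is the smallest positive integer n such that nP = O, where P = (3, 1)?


Compute successive multiples of P until we hit O:
  1P = (3, 1)
  2P = (2, 5)
  3P = (4, 3)
  4P = (4, 4)
  5P = (2, 2)
  6P = (3, 6)
  7P = O

ord(P) = 7


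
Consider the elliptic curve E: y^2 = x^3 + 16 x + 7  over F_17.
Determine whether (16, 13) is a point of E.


Check whether y^2 = x^3 + 16 x + 7 (mod 17) for (x, y) = (16, 13).
LHS: y^2 = 13^2 mod 17 = 16
RHS: x^3 + 16 x + 7 = 16^3 + 16*16 + 7 mod 17 = 7
LHS != RHS

No, not on the curve


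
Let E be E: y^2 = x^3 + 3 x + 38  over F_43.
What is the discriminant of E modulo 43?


4 a^3 + 27 b^2 = 4*3^3 + 27*38^2 = 108 + 38988 = 39096
Delta = -16 * (39096) = -625536
Delta mod 43 = 28

Delta = 28 (mod 43)


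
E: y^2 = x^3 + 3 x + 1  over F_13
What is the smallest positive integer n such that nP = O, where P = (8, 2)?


Compute successive multiples of P until we hit O:
  1P = (8, 2)
  2P = (10, 11)
  3P = (12, 6)
  4P = (7, 12)
  5P = (7, 1)
  6P = (12, 7)
  7P = (10, 2)
  8P = (8, 11)
  ... (continuing to 9P)
  9P = O

ord(P) = 9


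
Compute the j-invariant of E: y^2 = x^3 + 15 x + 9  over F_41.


Delta = -16(4 a^3 + 27 b^2) mod 41 = 10
-1728 * (4 a)^3 = -1728 * (4*15)^3 mod 41 = 10
j = 10 * 10^(-1) mod 41 = 1

j = 1 (mod 41)


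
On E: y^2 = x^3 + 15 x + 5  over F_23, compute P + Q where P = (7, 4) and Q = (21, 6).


P != Q, so use the chord formula.
s = (y2 - y1) / (x2 - x1) = (2) / (14) mod 23 = 10
x3 = s^2 - x1 - x2 mod 23 = 10^2 - 7 - 21 = 3
y3 = s (x1 - x3) - y1 mod 23 = 10 * (7 - 3) - 4 = 13

P + Q = (3, 13)


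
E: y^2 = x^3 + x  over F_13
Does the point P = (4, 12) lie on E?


Check whether y^2 = x^3 + 1 x + 0 (mod 13) for (x, y) = (4, 12).
LHS: y^2 = 12^2 mod 13 = 1
RHS: x^3 + 1 x + 0 = 4^3 + 1*4 + 0 mod 13 = 3
LHS != RHS

No, not on the curve


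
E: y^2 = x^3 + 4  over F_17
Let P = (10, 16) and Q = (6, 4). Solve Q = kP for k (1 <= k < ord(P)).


Enumerate multiples of P until we hit Q = (6, 4):
  1P = (10, 16)
  2P = (6, 13)
  3P = (9, 6)
  4P = (13, 5)
  5P = (15, 8)
  6P = (0, 2)
  7P = (11, 3)
  8P = (12, 10)
  9P = (4, 0)
  10P = (12, 7)
  11P = (11, 14)
  12P = (0, 15)
  13P = (15, 9)
  14P = (13, 12)
  15P = (9, 11)
  16P = (6, 4)
Match found at i = 16.

k = 16


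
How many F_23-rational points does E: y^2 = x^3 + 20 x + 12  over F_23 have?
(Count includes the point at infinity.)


For each x in F_23, count y with y^2 = x^3 + 20 x + 12 mod 23:
  x = 0: RHS = 12, y in [9, 14]  -> 2 point(s)
  x = 4: RHS = 18, y in [8, 15]  -> 2 point(s)
  x = 6: RHS = 3, y in [7, 16]  -> 2 point(s)
  x = 7: RHS = 12, y in [9, 14]  -> 2 point(s)
  x = 9: RHS = 1, y in [1, 22]  -> 2 point(s)
  x = 10: RHS = 16, y in [4, 19]  -> 2 point(s)
  x = 12: RHS = 2, y in [5, 18]  -> 2 point(s)
  x = 13: RHS = 8, y in [10, 13]  -> 2 point(s)
  x = 14: RHS = 0, y in [0]  -> 1 point(s)
  x = 16: RHS = 12, y in [9, 14]  -> 2 point(s)
  x = 19: RHS = 6, y in [11, 12]  -> 2 point(s)
Affine points: 21. Add the point at infinity: total = 22.

#E(F_23) = 22
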